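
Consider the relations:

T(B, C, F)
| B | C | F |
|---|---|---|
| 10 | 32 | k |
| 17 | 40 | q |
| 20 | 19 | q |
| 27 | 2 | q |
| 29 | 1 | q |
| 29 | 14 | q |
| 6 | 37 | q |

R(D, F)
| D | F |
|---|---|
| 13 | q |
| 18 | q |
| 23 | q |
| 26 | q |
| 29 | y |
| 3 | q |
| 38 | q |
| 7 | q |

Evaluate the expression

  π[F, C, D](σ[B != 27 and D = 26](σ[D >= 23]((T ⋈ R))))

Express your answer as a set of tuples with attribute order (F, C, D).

Joining T and R on F yields {(17, 40, q, 13), (17, 40, q, 18), (17, 40, q, 23), (17, 40, q, 26), (17, 40, q, 3), (17, 40, q, 38), (17, 40, q, 7), (20, 19, q, 13), (20, 19, q, 18), (20, 19, q, 23), (20, 19, q, 26), (20, 19, q, 3), (20, 19, q, 38), (20, 19, q, 7), (27, 2, q, 13), (27, 2, q, 18), (27, 2, q, 23), (27, 2, q, 26), (27, 2, q, 3), (27, 2, q, 38), (27, 2, q, 7), (29, 1, q, 13), (29, 1, q, 18), (29, 1, q, 23), (29, 1, q, 26), (29, 1, q, 3), (29, 1, q, 38), (29, 1, q, 7), (29, 14, q, 13), (29, 14, q, 18), (29, 14, q, 23), (29, 14, q, 26), (29, 14, q, 3), (29, 14, q, 38), (29, 14, q, 7), (6, 37, q, 13), (6, 37, q, 18), (6, 37, q, 23), (6, 37, q, 26), (6, 37, q, 3), (6, 37, q, 38), (6, 37, q, 7)}.
σ[D >= 23]: keep tuples satisfying D >= 23 → {(17, 40, q, 23), (17, 40, q, 26), (17, 40, q, 38), (20, 19, q, 23), (20, 19, q, 26), (20, 19, q, 38), (27, 2, q, 23), (27, 2, q, 26), (27, 2, q, 38), (29, 1, q, 23), (29, 1, q, 26), (29, 1, q, 38), (29, 14, q, 23), (29, 14, q, 26), (29, 14, q, 38), (6, 37, q, 23), (6, 37, q, 26), (6, 37, q, 38)}
σ[B != 27 and D = 26]: keep tuples satisfying B != 27 and D = 26 → {(17, 40, q, 26), (20, 19, q, 26), (29, 1, q, 26), (29, 14, q, 26), (6, 37, q, 26)}
Keep only column(s) F, C, D: {(q, 1, 26), (q, 14, 26), (q, 19, 26), (q, 37, 26), (q, 40, 26)}

{(q, 1, 26), (q, 14, 26), (q, 19, 26), (q, 37, 26), (q, 40, 26)}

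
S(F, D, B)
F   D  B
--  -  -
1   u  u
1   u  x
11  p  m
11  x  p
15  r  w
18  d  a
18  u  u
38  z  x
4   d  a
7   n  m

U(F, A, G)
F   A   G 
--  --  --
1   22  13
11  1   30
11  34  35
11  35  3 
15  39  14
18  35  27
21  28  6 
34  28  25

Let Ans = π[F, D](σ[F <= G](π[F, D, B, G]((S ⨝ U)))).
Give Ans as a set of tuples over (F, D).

Natural join on F: {(1, u, u, 22, 13), (1, u, x, 22, 13), (11, p, m, 1, 30), (11, p, m, 34, 35), (11, p, m, 35, 3), (11, x, p, 1, 30), (11, x, p, 34, 35), (11, x, p, 35, 3), (15, r, w, 39, 14), (18, d, a, 35, 27), (18, u, u, 35, 27)}
π[F, D, B, G]: project onto (F, D, B, G) → {(1, u, u, 13), (1, u, x, 13), (11, p, m, 3), (11, p, m, 30), (11, p, m, 35), (11, x, p, 3), (11, x, p, 30), (11, x, p, 35), (15, r, w, 14), (18, d, a, 27), (18, u, u, 27)}
Filtering on F <= G leaves {(1, u, u, 13), (1, u, x, 13), (11, p, m, 30), (11, p, m, 35), (11, x, p, 30), (11, x, p, 35), (18, d, a, 27), (18, u, u, 27)}.
π[F, D]: project onto (F, D) (3 duplicate(s) eliminated) → {(1, u), (11, p), (11, x), (18, d), (18, u)}

{(1, u), (11, p), (11, x), (18, d), (18, u)}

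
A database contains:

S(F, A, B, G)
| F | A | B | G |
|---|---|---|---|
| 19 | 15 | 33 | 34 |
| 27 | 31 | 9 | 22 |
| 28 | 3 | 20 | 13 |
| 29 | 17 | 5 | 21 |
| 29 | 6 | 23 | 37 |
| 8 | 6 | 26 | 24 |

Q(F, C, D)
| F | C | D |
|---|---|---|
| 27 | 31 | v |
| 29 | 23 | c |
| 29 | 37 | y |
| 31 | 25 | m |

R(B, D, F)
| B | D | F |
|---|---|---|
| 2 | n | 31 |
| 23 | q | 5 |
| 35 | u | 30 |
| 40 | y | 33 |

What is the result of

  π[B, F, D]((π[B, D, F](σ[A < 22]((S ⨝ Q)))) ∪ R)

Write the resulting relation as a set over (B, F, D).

Joining S and Q on F yields {(27, 31, 9, 22, 31, v), (29, 17, 5, 21, 23, c), (29, 17, 5, 21, 37, y), (29, 6, 23, 37, 23, c), (29, 6, 23, 37, 37, y)}.
σ[A < 22]: keep tuples satisfying A < 22 → {(29, 17, 5, 21, 23, c), (29, 17, 5, 21, 37, y), (29, 6, 23, 37, 23, c), (29, 6, 23, 37, 37, y)}
Keep only column(s) B, D, F: {(23, c, 29), (23, y, 29), (5, c, 29), (5, y, 29)}
Set union of the two operands is {(2, n, 31), (23, c, 29), (23, q, 5), (23, y, 29), (35, u, 30), (40, y, 33), (5, c, 29), (5, y, 29)}.
Keep only column(s) B, F, D: {(2, 31, n), (23, 29, c), (23, 29, y), (23, 5, q), (35, 30, u), (40, 33, y), (5, 29, c), (5, 29, y)}

{(2, 31, n), (23, 29, c), (23, 29, y), (23, 5, q), (35, 30, u), (40, 33, y), (5, 29, c), (5, 29, y)}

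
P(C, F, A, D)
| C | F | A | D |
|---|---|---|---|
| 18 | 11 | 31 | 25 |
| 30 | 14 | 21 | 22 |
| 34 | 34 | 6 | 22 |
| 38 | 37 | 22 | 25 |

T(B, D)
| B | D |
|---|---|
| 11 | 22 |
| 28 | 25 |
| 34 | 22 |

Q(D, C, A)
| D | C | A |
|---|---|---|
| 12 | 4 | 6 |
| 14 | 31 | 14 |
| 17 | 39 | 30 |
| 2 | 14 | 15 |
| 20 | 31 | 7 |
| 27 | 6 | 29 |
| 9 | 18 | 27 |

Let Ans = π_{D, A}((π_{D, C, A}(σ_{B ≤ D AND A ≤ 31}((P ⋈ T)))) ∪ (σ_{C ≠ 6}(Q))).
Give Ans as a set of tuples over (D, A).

Natural join on D: {(18, 11, 31, 25, 28), (30, 14, 21, 22, 11), (30, 14, 21, 22, 34), (34, 34, 6, 22, 11), (34, 34, 6, 22, 34), (38, 37, 22, 25, 28)}
Apply σ_{B ≤ D AND A ≤ 31}; surviving tuples: {(30, 14, 21, 22, 11), (34, 34, 6, 22, 11)}
Projecting to D, C, A: {(22, 30, 21), (22, 34, 6)}
Apply σ_{C ≠ 6}; surviving tuples: {(12, 4, 6), (14, 31, 14), (17, 39, 30), (2, 14, 15), (20, 31, 7), (9, 18, 27)}
Set union of the two operands is {(12, 4, 6), (14, 31, 14), (17, 39, 30), (2, 14, 15), (20, 31, 7), (22, 30, 21), (22, 34, 6), (9, 18, 27)}.
Projecting to D, A: {(12, 6), (14, 14), (17, 30), (2, 15), (20, 7), (22, 21), (22, 6), (9, 27)}

{(12, 6), (14, 14), (17, 30), (2, 15), (20, 7), (22, 21), (22, 6), (9, 27)}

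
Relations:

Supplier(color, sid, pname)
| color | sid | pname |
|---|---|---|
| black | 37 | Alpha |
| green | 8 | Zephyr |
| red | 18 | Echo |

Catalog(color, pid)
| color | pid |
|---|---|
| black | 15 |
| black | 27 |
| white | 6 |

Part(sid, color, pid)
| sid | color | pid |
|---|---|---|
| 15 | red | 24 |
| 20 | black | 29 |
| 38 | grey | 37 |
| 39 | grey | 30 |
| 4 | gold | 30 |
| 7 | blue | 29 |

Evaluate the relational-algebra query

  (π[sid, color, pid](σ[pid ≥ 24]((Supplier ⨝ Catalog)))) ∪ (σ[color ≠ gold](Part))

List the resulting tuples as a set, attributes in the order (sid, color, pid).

{(15, red, 24), (20, black, 29), (37, black, 27), (38, grey, 37), (39, grey, 30), (7, blue, 29)}

Supplier ⋈ Catalog (natural join on color): {(black, 37, Alpha, 15), (black, 37, Alpha, 27)}
Apply σ_{pid ≥ 24}; surviving tuples: {(black, 37, Alpha, 27)}
π[sid, color, pid]: project onto (sid, color, pid) → {(37, black, 27)}
Apply σ_{color ≠ gold}; surviving tuples: {(15, red, 24), (20, black, 29), (38, grey, 37), (39, grey, 30), (7, blue, 29)}
Set union of the two operands is {(15, red, 24), (20, black, 29), (37, black, 27), (38, grey, 37), (39, grey, 30), (7, blue, 29)}.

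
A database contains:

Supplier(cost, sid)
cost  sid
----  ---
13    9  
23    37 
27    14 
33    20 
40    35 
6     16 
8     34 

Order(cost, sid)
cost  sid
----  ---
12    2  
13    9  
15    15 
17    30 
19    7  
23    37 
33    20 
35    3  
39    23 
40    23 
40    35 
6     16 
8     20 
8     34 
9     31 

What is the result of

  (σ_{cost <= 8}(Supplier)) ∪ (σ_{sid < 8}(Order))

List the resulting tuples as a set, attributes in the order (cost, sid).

Filtering on cost <= 8 leaves {(6, 16), (8, 34)}.
Filtering on sid < 8 leaves {(12, 2), (19, 7), (35, 3)}.
Union: {(6, 16), (8, 34)} with {(12, 2), (19, 7), (35, 3)} → {(12, 2), (19, 7), (35, 3), (6, 16), (8, 34)}

{(12, 2), (19, 7), (35, 3), (6, 16), (8, 34)}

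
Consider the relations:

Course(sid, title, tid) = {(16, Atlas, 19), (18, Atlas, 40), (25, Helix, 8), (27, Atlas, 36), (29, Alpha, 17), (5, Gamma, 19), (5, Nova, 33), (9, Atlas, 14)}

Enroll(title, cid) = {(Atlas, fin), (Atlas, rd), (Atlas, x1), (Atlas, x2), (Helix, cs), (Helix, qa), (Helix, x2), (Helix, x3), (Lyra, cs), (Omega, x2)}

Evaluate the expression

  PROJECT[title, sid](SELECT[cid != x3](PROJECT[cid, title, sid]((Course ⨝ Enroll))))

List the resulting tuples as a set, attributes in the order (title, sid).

Joining Course and Enroll on title yields {(16, Atlas, 19, fin), (16, Atlas, 19, rd), (16, Atlas, 19, x1), (16, Atlas, 19, x2), (18, Atlas, 40, fin), (18, Atlas, 40, rd), (18, Atlas, 40, x1), (18, Atlas, 40, x2), (25, Helix, 8, cs), (25, Helix, 8, qa), (25, Helix, 8, x2), (25, Helix, 8, x3), (27, Atlas, 36, fin), (27, Atlas, 36, rd), (27, Atlas, 36, x1), (27, Atlas, 36, x2), (9, Atlas, 14, fin), (9, Atlas, 14, rd), (9, Atlas, 14, x1), (9, Atlas, 14, x2)}.
π[cid, title, sid]: project onto (cid, title, sid) → {(cs, Helix, 25), (fin, Atlas, 16), (fin, Atlas, 18), (fin, Atlas, 27), (fin, Atlas, 9), (qa, Helix, 25), (rd, Atlas, 16), (rd, Atlas, 18), (rd, Atlas, 27), (rd, Atlas, 9), (x1, Atlas, 16), (x1, Atlas, 18), (x1, Atlas, 27), (x1, Atlas, 9), (x2, Atlas, 16), (x2, Atlas, 18), (x2, Atlas, 27), (x2, Atlas, 9), (x2, Helix, 25), (x3, Helix, 25)}
σ[cid != x3]: keep tuples satisfying cid != x3 → {(cs, Helix, 25), (fin, Atlas, 16), (fin, Atlas, 18), (fin, Atlas, 27), (fin, Atlas, 9), (qa, Helix, 25), (rd, Atlas, 16), (rd, Atlas, 18), (rd, Atlas, 27), (rd, Atlas, 9), (x1, Atlas, 16), (x1, Atlas, 18), (x1, Atlas, 27), (x1, Atlas, 9), (x2, Atlas, 16), (x2, Atlas, 18), (x2, Atlas, 27), (x2, Atlas, 9), (x2, Helix, 25)}
π[title, sid]: project onto (title, sid) (14 duplicate(s) eliminated) → {(Atlas, 16), (Atlas, 18), (Atlas, 27), (Atlas, 9), (Helix, 25)}

{(Atlas, 16), (Atlas, 18), (Atlas, 27), (Atlas, 9), (Helix, 25)}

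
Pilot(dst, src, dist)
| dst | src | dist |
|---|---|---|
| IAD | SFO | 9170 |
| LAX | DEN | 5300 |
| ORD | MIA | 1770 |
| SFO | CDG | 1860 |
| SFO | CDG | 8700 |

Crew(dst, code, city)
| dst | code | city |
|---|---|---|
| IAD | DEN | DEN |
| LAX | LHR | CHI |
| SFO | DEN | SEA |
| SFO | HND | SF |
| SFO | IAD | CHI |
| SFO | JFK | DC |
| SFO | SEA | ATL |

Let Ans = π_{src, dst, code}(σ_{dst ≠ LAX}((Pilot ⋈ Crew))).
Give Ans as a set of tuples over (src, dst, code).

Joining Pilot and Crew on dst yields {(IAD, SFO, 9170, DEN, DEN), (LAX, DEN, 5300, LHR, CHI), (SFO, CDG, 1860, DEN, SEA), (SFO, CDG, 1860, HND, SF), (SFO, CDG, 1860, IAD, CHI), (SFO, CDG, 1860, JFK, DC), (SFO, CDG, 1860, SEA, ATL), (SFO, CDG, 8700, DEN, SEA), (SFO, CDG, 8700, HND, SF), (SFO, CDG, 8700, IAD, CHI), (SFO, CDG, 8700, JFK, DC), (SFO, CDG, 8700, SEA, ATL)}.
Filtering on dst ≠ LAX leaves {(IAD, SFO, 9170, DEN, DEN), (SFO, CDG, 1860, DEN, SEA), (SFO, CDG, 1860, HND, SF), (SFO, CDG, 1860, IAD, CHI), (SFO, CDG, 1860, JFK, DC), (SFO, CDG, 1860, SEA, ATL), (SFO, CDG, 8700, DEN, SEA), (SFO, CDG, 8700, HND, SF), (SFO, CDG, 8700, IAD, CHI), (SFO, CDG, 8700, JFK, DC), (SFO, CDG, 8700, SEA, ATL)}.
π[src, dst, code]: project onto (src, dst, code) (5 duplicate(s) eliminated) → {(CDG, SFO, DEN), (CDG, SFO, HND), (CDG, SFO, IAD), (CDG, SFO, JFK), (CDG, SFO, SEA), (SFO, IAD, DEN)}

{(CDG, SFO, DEN), (CDG, SFO, HND), (CDG, SFO, IAD), (CDG, SFO, JFK), (CDG, SFO, SEA), (SFO, IAD, DEN)}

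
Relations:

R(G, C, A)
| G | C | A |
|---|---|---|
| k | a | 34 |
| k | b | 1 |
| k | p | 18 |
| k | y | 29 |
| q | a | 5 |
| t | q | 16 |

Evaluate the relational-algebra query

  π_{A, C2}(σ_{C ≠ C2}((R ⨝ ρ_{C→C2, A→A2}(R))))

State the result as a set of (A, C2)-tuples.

ρ[C→C2, A→A2]: schema becomes (G, C2, A2); tuples unchanged.
Natural join on G: {(k, a, 34, a, 34), (k, a, 34, b, 1), (k, a, 34, p, 18), (k, a, 34, y, 29), (k, b, 1, a, 34), (k, b, 1, b, 1), (k, b, 1, p, 18), (k, b, 1, y, 29), (k, p, 18, a, 34), (k, p, 18, b, 1), (k, p, 18, p, 18), (k, p, 18, y, 29), (k, y, 29, a, 34), (k, y, 29, b, 1), (k, y, 29, p, 18), (k, y, 29, y, 29), (q, a, 5, a, 5), (t, q, 16, q, 16)}
Filtering on C ≠ C2 leaves {(k, a, 34, b, 1), (k, a, 34, p, 18), (k, a, 34, y, 29), (k, b, 1, a, 34), (k, b, 1, p, 18), (k, b, 1, y, 29), (k, p, 18, a, 34), (k, p, 18, b, 1), (k, p, 18, y, 29), (k, y, 29, a, 34), (k, y, 29, b, 1), (k, y, 29, p, 18)}.
Projecting to A, C2: {(1, a), (1, p), (1, y), (18, a), (18, b), (18, y), (29, a), (29, b), (29, p), (34, b), (34, p), (34, y)}

{(1, a), (1, p), (1, y), (18, a), (18, b), (18, y), (29, a), (29, b), (29, p), (34, b), (34, p), (34, y)}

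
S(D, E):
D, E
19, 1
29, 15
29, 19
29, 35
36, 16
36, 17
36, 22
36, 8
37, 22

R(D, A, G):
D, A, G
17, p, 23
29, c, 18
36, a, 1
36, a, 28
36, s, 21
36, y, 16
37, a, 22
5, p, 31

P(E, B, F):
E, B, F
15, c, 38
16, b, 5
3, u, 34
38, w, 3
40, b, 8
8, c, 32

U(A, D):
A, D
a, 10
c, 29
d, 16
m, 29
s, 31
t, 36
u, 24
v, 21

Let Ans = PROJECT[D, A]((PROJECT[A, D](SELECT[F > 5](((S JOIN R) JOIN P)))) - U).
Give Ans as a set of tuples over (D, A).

{(36, a), (36, s), (36, y)}

S ⋈ R (natural join on D): {(29, 15, c, 18), (29, 19, c, 18), (29, 35, c, 18), (36, 16, a, 1), (36, 16, a, 28), (36, 16, s, 21), (36, 16, y, 16), (36, 17, a, 1), (36, 17, a, 28), (36, 17, s, 21), (36, 17, y, 16), (36, 22, a, 1), (36, 22, a, 28), (36, 22, s, 21), (36, 22, y, 16), (36, 8, a, 1), (36, 8, a, 28), (36, 8, s, 21), (36, 8, y, 16), (37, 22, a, 22)}
(S JOIN R) ⋈ P (natural join on E): {(29, 15, c, 18, c, 38), (36, 16, a, 1, b, 5), (36, 16, a, 28, b, 5), (36, 16, s, 21, b, 5), (36, 16, y, 16, b, 5), (36, 8, a, 1, c, 32), (36, 8, a, 28, c, 32), (36, 8, s, 21, c, 32), (36, 8, y, 16, c, 32)}
Apply σ_{F > 5}; surviving tuples: {(29, 15, c, 18, c, 38), (36, 8, a, 1, c, 32), (36, 8, a, 28, c, 32), (36, 8, s, 21, c, 32), (36, 8, y, 16, c, 32)}
Projecting to A, D (1 duplicate(s) eliminated): {(a, 36), (c, 29), (s, 36), (y, 36)}
Set difference of the two operands is {(a, 36), (s, 36), (y, 36)}.
Projecting to D, A: {(36, a), (36, s), (36, y)}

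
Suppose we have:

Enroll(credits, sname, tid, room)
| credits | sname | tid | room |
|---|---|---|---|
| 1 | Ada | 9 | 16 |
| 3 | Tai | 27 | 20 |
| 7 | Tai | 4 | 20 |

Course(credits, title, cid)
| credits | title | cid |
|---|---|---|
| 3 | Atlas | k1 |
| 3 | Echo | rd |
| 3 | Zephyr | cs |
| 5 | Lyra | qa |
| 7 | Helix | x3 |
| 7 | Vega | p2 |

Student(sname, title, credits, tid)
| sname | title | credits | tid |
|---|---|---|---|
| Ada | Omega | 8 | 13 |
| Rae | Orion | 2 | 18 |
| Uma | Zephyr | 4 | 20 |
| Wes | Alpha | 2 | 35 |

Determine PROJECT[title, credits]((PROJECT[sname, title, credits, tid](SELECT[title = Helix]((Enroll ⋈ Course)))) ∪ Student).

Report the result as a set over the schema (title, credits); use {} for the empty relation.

Joining Enroll and Course on credits yields {(3, Tai, 27, 20, Atlas, k1), (3, Tai, 27, 20, Echo, rd), (3, Tai, 27, 20, Zephyr, cs), (7, Tai, 4, 20, Helix, x3), (7, Tai, 4, 20, Vega, p2)}.
Apply σ_{title = Helix}; surviving tuples: {(7, Tai, 4, 20, Helix, x3)}
π[sname, title, credits, tid]: project onto (sname, title, credits, tid) → {(Tai, Helix, 7, 4)}
Union: {(Tai, Helix, 7, 4)} with {(Ada, Omega, 8, 13), (Rae, Orion, 2, 18), (Uma, Zephyr, 4, 20), (Wes, Alpha, 2, 35)} → {(Ada, Omega, 8, 13), (Rae, Orion, 2, 18), (Tai, Helix, 7, 4), (Uma, Zephyr, 4, 20), (Wes, Alpha, 2, 35)}
π[title, credits]: project onto (title, credits) → {(Alpha, 2), (Helix, 7), (Omega, 8), (Orion, 2), (Zephyr, 4)}

{(Alpha, 2), (Helix, 7), (Omega, 8), (Orion, 2), (Zephyr, 4)}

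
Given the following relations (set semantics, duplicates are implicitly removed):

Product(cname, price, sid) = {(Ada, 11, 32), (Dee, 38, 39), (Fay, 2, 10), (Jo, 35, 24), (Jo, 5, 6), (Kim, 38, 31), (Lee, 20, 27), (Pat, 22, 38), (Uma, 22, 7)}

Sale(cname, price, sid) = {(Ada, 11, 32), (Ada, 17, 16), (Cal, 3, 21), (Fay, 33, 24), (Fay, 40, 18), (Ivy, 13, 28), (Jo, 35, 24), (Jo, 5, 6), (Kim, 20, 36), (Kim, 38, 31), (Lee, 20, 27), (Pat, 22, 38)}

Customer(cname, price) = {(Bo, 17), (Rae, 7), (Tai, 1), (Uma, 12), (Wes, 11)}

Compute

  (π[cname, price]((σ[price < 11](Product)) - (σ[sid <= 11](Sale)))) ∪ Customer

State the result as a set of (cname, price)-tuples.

Filtering on price < 11 leaves {(Fay, 2, 10), (Jo, 5, 6)}.
Filtering on sid <= 11 leaves {(Jo, 5, 6)}.
Set difference of the two operands is {(Fay, 2, 10)}.
π[cname, price]: project onto (cname, price) → {(Fay, 2)}
Set union of the two operands is {(Bo, 17), (Fay, 2), (Rae, 7), (Tai, 1), (Uma, 12), (Wes, 11)}.

{(Bo, 17), (Fay, 2), (Rae, 7), (Tai, 1), (Uma, 12), (Wes, 11)}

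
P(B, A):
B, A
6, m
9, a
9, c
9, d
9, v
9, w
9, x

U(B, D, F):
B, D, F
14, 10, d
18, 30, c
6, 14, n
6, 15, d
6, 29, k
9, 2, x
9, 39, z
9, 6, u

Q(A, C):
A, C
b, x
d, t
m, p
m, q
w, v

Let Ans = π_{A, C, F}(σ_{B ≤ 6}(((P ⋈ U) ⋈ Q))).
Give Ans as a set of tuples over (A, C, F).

{(m, p, d), (m, p, k), (m, p, n), (m, q, d), (m, q, k), (m, q, n)}

Natural join on B: {(6, m, 14, n), (6, m, 15, d), (6, m, 29, k), (9, a, 2, x), (9, a, 39, z), (9, a, 6, u), (9, c, 2, x), (9, c, 39, z), (9, c, 6, u), (9, d, 2, x), (9, d, 39, z), (9, d, 6, u), (9, v, 2, x), (9, v, 39, z), (9, v, 6, u), (9, w, 2, x), (9, w, 39, z), (9, w, 6, u), (9, x, 2, x), (9, x, 39, z), (9, x, 6, u)}
Natural join on A: {(6, m, 14, n, p), (6, m, 14, n, q), (6, m, 15, d, p), (6, m, 15, d, q), (6, m, 29, k, p), (6, m, 29, k, q), (9, d, 2, x, t), (9, d, 39, z, t), (9, d, 6, u, t), (9, w, 2, x, v), (9, w, 39, z, v), (9, w, 6, u, v)}
Apply σ_{B ≤ 6}; surviving tuples: {(6, m, 14, n, p), (6, m, 14, n, q), (6, m, 15, d, p), (6, m, 15, d, q), (6, m, 29, k, p), (6, m, 29, k, q)}
π[A, C, F]: project onto (A, C, F) → {(m, p, d), (m, p, k), (m, p, n), (m, q, d), (m, q, k), (m, q, n)}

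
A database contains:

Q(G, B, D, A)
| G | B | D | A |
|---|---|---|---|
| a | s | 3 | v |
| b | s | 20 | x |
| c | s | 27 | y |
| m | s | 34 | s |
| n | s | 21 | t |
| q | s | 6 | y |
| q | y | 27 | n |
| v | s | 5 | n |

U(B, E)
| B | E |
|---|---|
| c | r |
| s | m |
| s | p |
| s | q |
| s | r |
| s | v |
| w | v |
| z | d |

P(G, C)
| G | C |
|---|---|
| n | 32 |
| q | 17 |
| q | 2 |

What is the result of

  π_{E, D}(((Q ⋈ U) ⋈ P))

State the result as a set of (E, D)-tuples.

{(m, 21), (m, 6), (p, 21), (p, 6), (q, 21), (q, 6), (r, 21), (r, 6), (v, 21), (v, 6)}

Joining Q and U on B yields {(a, s, 3, v, m), (a, s, 3, v, p), (a, s, 3, v, q), (a, s, 3, v, r), (a, s, 3, v, v), (b, s, 20, x, m), (b, s, 20, x, p), (b, s, 20, x, q), (b, s, 20, x, r), (b, s, 20, x, v), (c, s, 27, y, m), (c, s, 27, y, p), (c, s, 27, y, q), (c, s, 27, y, r), (c, s, 27, y, v), (m, s, 34, s, m), (m, s, 34, s, p), (m, s, 34, s, q), (m, s, 34, s, r), (m, s, 34, s, v), (n, s, 21, t, m), (n, s, 21, t, p), (n, s, 21, t, q), (n, s, 21, t, r), (n, s, 21, t, v), (q, s, 6, y, m), (q, s, 6, y, p), (q, s, 6, y, q), (q, s, 6, y, r), (q, s, 6, y, v), (v, s, 5, n, m), (v, s, 5, n, p), (v, s, 5, n, q), (v, s, 5, n, r), (v, s, 5, n, v)}.
Joining (Q ⋈ U) and P on G yields {(n, s, 21, t, m, 32), (n, s, 21, t, p, 32), (n, s, 21, t, q, 32), (n, s, 21, t, r, 32), (n, s, 21, t, v, 32), (q, s, 6, y, m, 17), (q, s, 6, y, m, 2), (q, s, 6, y, p, 17), (q, s, 6, y, p, 2), (q, s, 6, y, q, 17), (q, s, 6, y, q, 2), (q, s, 6, y, r, 17), (q, s, 6, y, r, 2), (q, s, 6, y, v, 17), (q, s, 6, y, v, 2)}.
π_{E, D} gives {(m, 21), (m, 6), (p, 21), (p, 6), (q, 21), (q, 6), (r, 21), (r, 6), (v, 21), (v, 6)} (5 duplicate(s) eliminated).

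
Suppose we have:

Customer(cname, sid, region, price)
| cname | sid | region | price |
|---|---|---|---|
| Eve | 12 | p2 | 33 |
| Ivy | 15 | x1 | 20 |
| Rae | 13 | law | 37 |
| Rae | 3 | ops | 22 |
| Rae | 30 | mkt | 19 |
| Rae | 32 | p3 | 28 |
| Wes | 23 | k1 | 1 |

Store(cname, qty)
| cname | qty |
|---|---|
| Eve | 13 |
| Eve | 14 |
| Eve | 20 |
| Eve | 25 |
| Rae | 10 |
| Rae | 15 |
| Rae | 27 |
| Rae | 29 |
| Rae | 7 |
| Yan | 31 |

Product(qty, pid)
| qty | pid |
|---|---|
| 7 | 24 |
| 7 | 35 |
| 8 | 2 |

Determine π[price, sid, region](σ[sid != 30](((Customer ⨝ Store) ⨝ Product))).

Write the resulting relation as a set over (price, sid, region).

{(22, 3, ops), (28, 32, p3), (37, 13, law)}

Natural join on cname: {(Eve, 12, p2, 33, 13), (Eve, 12, p2, 33, 14), (Eve, 12, p2, 33, 20), (Eve, 12, p2, 33, 25), (Rae, 13, law, 37, 10), (Rae, 13, law, 37, 15), (Rae, 13, law, 37, 27), (Rae, 13, law, 37, 29), (Rae, 13, law, 37, 7), (Rae, 3, ops, 22, 10), (Rae, 3, ops, 22, 15), (Rae, 3, ops, 22, 27), (Rae, 3, ops, 22, 29), (Rae, 3, ops, 22, 7), (Rae, 30, mkt, 19, 10), (Rae, 30, mkt, 19, 15), (Rae, 30, mkt, 19, 27), (Rae, 30, mkt, 19, 29), (Rae, 30, mkt, 19, 7), (Rae, 32, p3, 28, 10), (Rae, 32, p3, 28, 15), (Rae, 32, p3, 28, 27), (Rae, 32, p3, 28, 29), (Rae, 32, p3, 28, 7)}
Natural join on qty: {(Rae, 13, law, 37, 7, 24), (Rae, 13, law, 37, 7, 35), (Rae, 3, ops, 22, 7, 24), (Rae, 3, ops, 22, 7, 35), (Rae, 30, mkt, 19, 7, 24), (Rae, 30, mkt, 19, 7, 35), (Rae, 32, p3, 28, 7, 24), (Rae, 32, p3, 28, 7, 35)}
Selection sid != 30: {(Rae, 13, law, 37, 7, 24), (Rae, 13, law, 37, 7, 35), (Rae, 3, ops, 22, 7, 24), (Rae, 3, ops, 22, 7, 35), (Rae, 32, p3, 28, 7, 24), (Rae, 32, p3, 28, 7, 35)}
π_{price, sid, region} gives {(22, 3, ops), (28, 32, p3), (37, 13, law)} (3 duplicate(s) eliminated).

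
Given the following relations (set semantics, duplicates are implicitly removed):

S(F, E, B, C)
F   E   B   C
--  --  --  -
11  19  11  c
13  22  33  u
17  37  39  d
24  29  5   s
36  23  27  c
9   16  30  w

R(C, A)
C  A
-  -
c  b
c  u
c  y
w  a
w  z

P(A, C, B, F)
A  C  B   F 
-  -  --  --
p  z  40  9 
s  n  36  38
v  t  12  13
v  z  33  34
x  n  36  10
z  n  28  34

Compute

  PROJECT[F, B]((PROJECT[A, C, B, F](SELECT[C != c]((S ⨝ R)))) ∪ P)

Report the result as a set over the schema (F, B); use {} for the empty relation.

{(10, 36), (13, 12), (34, 28), (34, 33), (38, 36), (9, 30), (9, 40)}

Joining S and R on C yields {(11, 19, 11, c, b), (11, 19, 11, c, u), (11, 19, 11, c, y), (36, 23, 27, c, b), (36, 23, 27, c, u), (36, 23, 27, c, y), (9, 16, 30, w, a), (9, 16, 30, w, z)}.
Filtering on C != c leaves {(9, 16, 30, w, a), (9, 16, 30, w, z)}.
Projecting to A, C, B, F: {(a, w, 30, 9), (z, w, 30, 9)}
Union: {(a, w, 30, 9), (z, w, 30, 9)} with {(p, z, 40, 9), (s, n, 36, 38), (v, t, 12, 13), (v, z, 33, 34), (x, n, 36, 10), (z, n, 28, 34)} → {(a, w, 30, 9), (p, z, 40, 9), (s, n, 36, 38), (v, t, 12, 13), (v, z, 33, 34), (x, n, 36, 10), (z, n, 28, 34), (z, w, 30, 9)}
Projecting to F, B (1 duplicate(s) eliminated): {(10, 36), (13, 12), (34, 28), (34, 33), (38, 36), (9, 30), (9, 40)}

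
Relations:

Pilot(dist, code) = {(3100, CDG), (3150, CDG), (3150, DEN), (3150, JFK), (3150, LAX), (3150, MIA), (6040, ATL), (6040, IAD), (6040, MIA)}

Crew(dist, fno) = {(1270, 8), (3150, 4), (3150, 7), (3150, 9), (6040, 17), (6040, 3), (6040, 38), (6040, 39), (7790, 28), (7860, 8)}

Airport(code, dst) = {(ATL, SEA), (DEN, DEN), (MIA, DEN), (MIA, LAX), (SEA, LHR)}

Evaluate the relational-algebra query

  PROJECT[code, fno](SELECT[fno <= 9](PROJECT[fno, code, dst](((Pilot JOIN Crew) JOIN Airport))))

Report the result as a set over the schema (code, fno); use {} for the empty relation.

{(ATL, 3), (DEN, 4), (DEN, 7), (DEN, 9), (MIA, 3), (MIA, 4), (MIA, 7), (MIA, 9)}

Joining Pilot and Crew on dist yields {(3150, CDG, 4), (3150, CDG, 7), (3150, CDG, 9), (3150, DEN, 4), (3150, DEN, 7), (3150, DEN, 9), (3150, JFK, 4), (3150, JFK, 7), (3150, JFK, 9), (3150, LAX, 4), (3150, LAX, 7), (3150, LAX, 9), (3150, MIA, 4), (3150, MIA, 7), (3150, MIA, 9), (6040, ATL, 17), (6040, ATL, 3), (6040, ATL, 38), (6040, ATL, 39), (6040, IAD, 17), (6040, IAD, 3), (6040, IAD, 38), (6040, IAD, 39), (6040, MIA, 17), (6040, MIA, 3), (6040, MIA, 38), (6040, MIA, 39)}.
Joining (Pilot JOIN Crew) and Airport on code yields {(3150, DEN, 4, DEN), (3150, DEN, 7, DEN), (3150, DEN, 9, DEN), (3150, MIA, 4, DEN), (3150, MIA, 4, LAX), (3150, MIA, 7, DEN), (3150, MIA, 7, LAX), (3150, MIA, 9, DEN), (3150, MIA, 9, LAX), (6040, ATL, 17, SEA), (6040, ATL, 3, SEA), (6040, ATL, 38, SEA), (6040, ATL, 39, SEA), (6040, MIA, 17, DEN), (6040, MIA, 17, LAX), (6040, MIA, 3, DEN), (6040, MIA, 3, LAX), (6040, MIA, 38, DEN), (6040, MIA, 38, LAX), (6040, MIA, 39, DEN), (6040, MIA, 39, LAX)}.
Keep only column(s) fno, code, dst: {(17, ATL, SEA), (17, MIA, DEN), (17, MIA, LAX), (3, ATL, SEA), (3, MIA, DEN), (3, MIA, LAX), (38, ATL, SEA), (38, MIA, DEN), (38, MIA, LAX), (39, ATL, SEA), (39, MIA, DEN), (39, MIA, LAX), (4, DEN, DEN), (4, MIA, DEN), (4, MIA, LAX), (7, DEN, DEN), (7, MIA, DEN), (7, MIA, LAX), (9, DEN, DEN), (9, MIA, DEN), (9, MIA, LAX)}
σ[fno <= 9]: keep tuples satisfying fno <= 9 → {(3, ATL, SEA), (3, MIA, DEN), (3, MIA, LAX), (4, DEN, DEN), (4, MIA, DEN), (4, MIA, LAX), (7, DEN, DEN), (7, MIA, DEN), (7, MIA, LAX), (9, DEN, DEN), (9, MIA, DEN), (9, MIA, LAX)}
Keep only column(s) code, fno (4 duplicate(s) eliminated): {(ATL, 3), (DEN, 4), (DEN, 7), (DEN, 9), (MIA, 3), (MIA, 4), (MIA, 7), (MIA, 9)}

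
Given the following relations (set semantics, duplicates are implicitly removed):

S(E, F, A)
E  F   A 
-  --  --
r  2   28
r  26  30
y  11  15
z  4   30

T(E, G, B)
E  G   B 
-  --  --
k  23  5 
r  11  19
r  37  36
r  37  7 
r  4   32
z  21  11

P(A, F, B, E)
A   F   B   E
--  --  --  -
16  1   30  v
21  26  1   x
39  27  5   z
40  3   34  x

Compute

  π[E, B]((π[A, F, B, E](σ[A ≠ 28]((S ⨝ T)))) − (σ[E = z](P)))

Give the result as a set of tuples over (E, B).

{(r, 19), (r, 32), (r, 36), (r, 7), (z, 11)}

S ⋈ T (natural join on E): {(r, 2, 28, 11, 19), (r, 2, 28, 37, 36), (r, 2, 28, 37, 7), (r, 2, 28, 4, 32), (r, 26, 30, 11, 19), (r, 26, 30, 37, 36), (r, 26, 30, 37, 7), (r, 26, 30, 4, 32), (z, 4, 30, 21, 11)}
Filtering on A ≠ 28 leaves {(r, 26, 30, 11, 19), (r, 26, 30, 37, 36), (r, 26, 30, 37, 7), (r, 26, 30, 4, 32), (z, 4, 30, 21, 11)}.
π_{A, F, B, E} gives {(30, 26, 19, r), (30, 26, 32, r), (30, 26, 36, r), (30, 26, 7, r), (30, 4, 11, z)}.
Filtering on E = z leaves {(39, 27, 5, z)}.
Difference: {(30, 26, 19, r), (30, 26, 32, r), (30, 26, 36, r), (30, 26, 7, r), (30, 4, 11, z)} with {(39, 27, 5, z)} → {(30, 26, 19, r), (30, 26, 32, r), (30, 26, 36, r), (30, 26, 7, r), (30, 4, 11, z)}
π_{E, B} gives {(r, 19), (r, 32), (r, 36), (r, 7), (z, 11)}.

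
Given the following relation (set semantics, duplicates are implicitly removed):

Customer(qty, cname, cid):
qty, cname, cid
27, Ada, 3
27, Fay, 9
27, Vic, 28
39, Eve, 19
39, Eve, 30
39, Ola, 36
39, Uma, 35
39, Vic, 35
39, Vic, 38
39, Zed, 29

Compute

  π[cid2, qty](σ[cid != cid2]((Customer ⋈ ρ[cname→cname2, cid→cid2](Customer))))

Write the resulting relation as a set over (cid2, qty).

{(19, 39), (28, 27), (29, 39), (3, 27), (30, 39), (35, 39), (36, 39), (38, 39), (9, 27)}

ρ[cname→cname2, cid→cid2]: schema becomes (qty, cname2, cid2); tuples unchanged.
Natural join on qty: {(27, Ada, 3, Ada, 3), (27, Ada, 3, Fay, 9), (27, Ada, 3, Vic, 28), (27, Fay, 9, Ada, 3), (27, Fay, 9, Fay, 9), (27, Fay, 9, Vic, 28), (27, Vic, 28, Ada, 3), (27, Vic, 28, Fay, 9), (27, Vic, 28, Vic, 28), (39, Eve, 19, Eve, 19), (39, Eve, 19, Eve, 30), (39, Eve, 19, Ola, 36), (39, Eve, 19, Uma, 35), (39, Eve, 19, Vic, 35), (39, Eve, 19, Vic, 38), (39, Eve, 19, Zed, 29), (39, Eve, 30, Eve, 19), (39, Eve, 30, Eve, 30), (39, Eve, 30, Ola, 36), (39, Eve, 30, Uma, 35), (39, Eve, 30, Vic, 35), (39, Eve, 30, Vic, 38), (39, Eve, 30, Zed, 29), (39, Ola, 36, Eve, 19), (39, Ola, 36, Eve, 30), (39, Ola, 36, Ola, 36), (39, Ola, 36, Uma, 35), (39, Ola, 36, Vic, 35), (39, Ola, 36, Vic, 38), (39, Ola, 36, Zed, 29), (39, Uma, 35, Eve, 19), (39, Uma, 35, Eve, 30), (39, Uma, 35, Ola, 36), (39, Uma, 35, Uma, 35), (39, Uma, 35, Vic, 35), (39, Uma, 35, Vic, 38), (39, Uma, 35, Zed, 29), (39, Vic, 35, Eve, 19), (39, Vic, 35, Eve, 30), (39, Vic, 35, Ola, 36), (39, Vic, 35, Uma, 35), (39, Vic, 35, Vic, 35), (39, Vic, 35, Vic, 38), (39, Vic, 35, Zed, 29), (39, Vic, 38, Eve, 19), (39, Vic, 38, Eve, 30), (39, Vic, 38, Ola, 36), (39, Vic, 38, Uma, 35), (39, Vic, 38, Vic, 35), (39, Vic, 38, Vic, 38), (39, Vic, 38, Zed, 29), (39, Zed, 29, Eve, 19), (39, Zed, 29, Eve, 30), (39, Zed, 29, Ola, 36), (39, Zed, 29, Uma, 35), (39, Zed, 29, Vic, 35), (39, Zed, 29, Vic, 38), (39, Zed, 29, Zed, 29)}
σ[cid != cid2]: keep tuples satisfying cid != cid2 → {(27, Ada, 3, Fay, 9), (27, Ada, 3, Vic, 28), (27, Fay, 9, Ada, 3), (27, Fay, 9, Vic, 28), (27, Vic, 28, Ada, 3), (27, Vic, 28, Fay, 9), (39, Eve, 19, Eve, 30), (39, Eve, 19, Ola, 36), (39, Eve, 19, Uma, 35), (39, Eve, 19, Vic, 35), (39, Eve, 19, Vic, 38), (39, Eve, 19, Zed, 29), (39, Eve, 30, Eve, 19), (39, Eve, 30, Ola, 36), (39, Eve, 30, Uma, 35), (39, Eve, 30, Vic, 35), (39, Eve, 30, Vic, 38), (39, Eve, 30, Zed, 29), (39, Ola, 36, Eve, 19), (39, Ola, 36, Eve, 30), (39, Ola, 36, Uma, 35), (39, Ola, 36, Vic, 35), (39, Ola, 36, Vic, 38), (39, Ola, 36, Zed, 29), (39, Uma, 35, Eve, 19), (39, Uma, 35, Eve, 30), (39, Uma, 35, Ola, 36), (39, Uma, 35, Vic, 38), (39, Uma, 35, Zed, 29), (39, Vic, 35, Eve, 19), (39, Vic, 35, Eve, 30), (39, Vic, 35, Ola, 36), (39, Vic, 35, Vic, 38), (39, Vic, 35, Zed, 29), (39, Vic, 38, Eve, 19), (39, Vic, 38, Eve, 30), (39, Vic, 38, Ola, 36), (39, Vic, 38, Uma, 35), (39, Vic, 38, Vic, 35), (39, Vic, 38, Zed, 29), (39, Zed, 29, Eve, 19), (39, Zed, 29, Eve, 30), (39, Zed, 29, Ola, 36), (39, Zed, 29, Uma, 35), (39, Zed, 29, Vic, 35), (39, Zed, 29, Vic, 38)}
Projecting to cid2, qty (37 duplicate(s) eliminated): {(19, 39), (28, 27), (29, 39), (3, 27), (30, 39), (35, 39), (36, 39), (38, 39), (9, 27)}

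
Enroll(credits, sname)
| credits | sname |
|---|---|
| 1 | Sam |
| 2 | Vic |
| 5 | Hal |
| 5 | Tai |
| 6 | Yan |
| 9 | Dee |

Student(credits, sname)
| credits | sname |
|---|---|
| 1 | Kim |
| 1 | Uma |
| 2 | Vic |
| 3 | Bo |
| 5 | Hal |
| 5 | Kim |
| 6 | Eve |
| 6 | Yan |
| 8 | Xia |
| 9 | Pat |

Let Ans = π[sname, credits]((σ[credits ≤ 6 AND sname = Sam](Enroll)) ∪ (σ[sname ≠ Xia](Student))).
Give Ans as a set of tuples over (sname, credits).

{(Bo, 3), (Eve, 6), (Hal, 5), (Kim, 1), (Kim, 5), (Pat, 9), (Sam, 1), (Uma, 1), (Vic, 2), (Yan, 6)}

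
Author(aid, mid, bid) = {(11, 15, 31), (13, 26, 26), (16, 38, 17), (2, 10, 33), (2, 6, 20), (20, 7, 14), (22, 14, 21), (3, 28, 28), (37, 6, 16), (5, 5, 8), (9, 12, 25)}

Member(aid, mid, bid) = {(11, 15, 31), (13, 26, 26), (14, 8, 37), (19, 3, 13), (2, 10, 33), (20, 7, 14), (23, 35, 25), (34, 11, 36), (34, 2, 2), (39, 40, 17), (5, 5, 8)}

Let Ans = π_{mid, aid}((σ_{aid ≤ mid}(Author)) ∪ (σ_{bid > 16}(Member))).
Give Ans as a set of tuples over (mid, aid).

σ[aid ≤ mid]: keep tuples satisfying aid ≤ mid → {(11, 15, 31), (13, 26, 26), (16, 38, 17), (2, 10, 33), (2, 6, 20), (3, 28, 28), (5, 5, 8), (9, 12, 25)}
σ[bid > 16]: keep tuples satisfying bid > 16 → {(11, 15, 31), (13, 26, 26), (14, 8, 37), (2, 10, 33), (23, 35, 25), (34, 11, 36), (39, 40, 17)}
Union: {(11, 15, 31), (13, 26, 26), (16, 38, 17), (2, 10, 33), (2, 6, 20), (3, 28, 28), (5, 5, 8), (9, 12, 25)} with {(11, 15, 31), (13, 26, 26), (14, 8, 37), (2, 10, 33), (23, 35, 25), (34, 11, 36), (39, 40, 17)} → {(11, 15, 31), (13, 26, 26), (14, 8, 37), (16, 38, 17), (2, 10, 33), (2, 6, 20), (23, 35, 25), (3, 28, 28), (34, 11, 36), (39, 40, 17), (5, 5, 8), (9, 12, 25)}
Projecting to mid, aid: {(10, 2), (11, 34), (12, 9), (15, 11), (26, 13), (28, 3), (35, 23), (38, 16), (40, 39), (5, 5), (6, 2), (8, 14)}

{(10, 2), (11, 34), (12, 9), (15, 11), (26, 13), (28, 3), (35, 23), (38, 16), (40, 39), (5, 5), (6, 2), (8, 14)}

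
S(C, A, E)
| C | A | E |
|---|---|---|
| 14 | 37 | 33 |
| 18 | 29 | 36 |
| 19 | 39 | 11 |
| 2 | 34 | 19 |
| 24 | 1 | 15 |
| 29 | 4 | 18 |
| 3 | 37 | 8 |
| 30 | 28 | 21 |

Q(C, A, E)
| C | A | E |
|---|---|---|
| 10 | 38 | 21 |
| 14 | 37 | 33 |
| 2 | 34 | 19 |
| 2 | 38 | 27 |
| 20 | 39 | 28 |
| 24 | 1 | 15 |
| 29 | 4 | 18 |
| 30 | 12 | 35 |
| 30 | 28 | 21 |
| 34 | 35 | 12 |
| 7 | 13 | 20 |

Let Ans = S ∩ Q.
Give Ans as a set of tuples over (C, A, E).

{(14, 37, 33), (2, 34, 19), (24, 1, 15), (29, 4, 18), (30, 28, 21)}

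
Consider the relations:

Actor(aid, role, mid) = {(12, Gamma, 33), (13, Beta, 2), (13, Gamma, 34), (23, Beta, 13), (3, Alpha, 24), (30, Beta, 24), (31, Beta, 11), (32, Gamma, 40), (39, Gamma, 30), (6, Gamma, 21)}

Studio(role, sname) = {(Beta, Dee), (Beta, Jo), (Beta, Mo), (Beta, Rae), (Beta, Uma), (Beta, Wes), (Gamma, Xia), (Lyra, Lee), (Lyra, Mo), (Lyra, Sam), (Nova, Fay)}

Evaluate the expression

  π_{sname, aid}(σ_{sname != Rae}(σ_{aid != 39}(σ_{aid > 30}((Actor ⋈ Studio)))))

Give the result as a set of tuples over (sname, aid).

{(Dee, 31), (Jo, 31), (Mo, 31), (Uma, 31), (Wes, 31), (Xia, 32)}

Actor ⋈ Studio (natural join on role): {(12, Gamma, 33, Xia), (13, Beta, 2, Dee), (13, Beta, 2, Jo), (13, Beta, 2, Mo), (13, Beta, 2, Rae), (13, Beta, 2, Uma), (13, Beta, 2, Wes), (13, Gamma, 34, Xia), (23, Beta, 13, Dee), (23, Beta, 13, Jo), (23, Beta, 13, Mo), (23, Beta, 13, Rae), (23, Beta, 13, Uma), (23, Beta, 13, Wes), (30, Beta, 24, Dee), (30, Beta, 24, Jo), (30, Beta, 24, Mo), (30, Beta, 24, Rae), (30, Beta, 24, Uma), (30, Beta, 24, Wes), (31, Beta, 11, Dee), (31, Beta, 11, Jo), (31, Beta, 11, Mo), (31, Beta, 11, Rae), (31, Beta, 11, Uma), (31, Beta, 11, Wes), (32, Gamma, 40, Xia), (39, Gamma, 30, Xia), (6, Gamma, 21, Xia)}
Apply σ_{aid > 30}; surviving tuples: {(31, Beta, 11, Dee), (31, Beta, 11, Jo), (31, Beta, 11, Mo), (31, Beta, 11, Rae), (31, Beta, 11, Uma), (31, Beta, 11, Wes), (32, Gamma, 40, Xia), (39, Gamma, 30, Xia)}
Apply σ_{aid != 39}; surviving tuples: {(31, Beta, 11, Dee), (31, Beta, 11, Jo), (31, Beta, 11, Mo), (31, Beta, 11, Rae), (31, Beta, 11, Uma), (31, Beta, 11, Wes), (32, Gamma, 40, Xia)}
Apply σ_{sname != Rae}; surviving tuples: {(31, Beta, 11, Dee), (31, Beta, 11, Jo), (31, Beta, 11, Mo), (31, Beta, 11, Uma), (31, Beta, 11, Wes), (32, Gamma, 40, Xia)}
π_{sname, aid} gives {(Dee, 31), (Jo, 31), (Mo, 31), (Uma, 31), (Wes, 31), (Xia, 32)}.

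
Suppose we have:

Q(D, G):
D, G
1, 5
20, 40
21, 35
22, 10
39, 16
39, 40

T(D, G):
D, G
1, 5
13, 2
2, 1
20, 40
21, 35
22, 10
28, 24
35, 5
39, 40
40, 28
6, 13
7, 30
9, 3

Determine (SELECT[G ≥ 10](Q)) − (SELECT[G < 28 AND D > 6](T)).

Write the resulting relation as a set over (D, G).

{(20, 40), (21, 35), (39, 16), (39, 40)}

σ[G ≥ 10]: keep tuples satisfying G ≥ 10 → {(20, 40), (21, 35), (22, 10), (39, 16), (39, 40)}
σ[G < 28 AND D > 6]: keep tuples satisfying G < 28 AND D > 6 → {(13, 2), (22, 10), (28, 24), (35, 5), (9, 3)}
Difference: {(20, 40), (21, 35), (22, 10), (39, 16), (39, 40)} with {(13, 2), (22, 10), (28, 24), (35, 5), (9, 3)} → {(20, 40), (21, 35), (39, 16), (39, 40)}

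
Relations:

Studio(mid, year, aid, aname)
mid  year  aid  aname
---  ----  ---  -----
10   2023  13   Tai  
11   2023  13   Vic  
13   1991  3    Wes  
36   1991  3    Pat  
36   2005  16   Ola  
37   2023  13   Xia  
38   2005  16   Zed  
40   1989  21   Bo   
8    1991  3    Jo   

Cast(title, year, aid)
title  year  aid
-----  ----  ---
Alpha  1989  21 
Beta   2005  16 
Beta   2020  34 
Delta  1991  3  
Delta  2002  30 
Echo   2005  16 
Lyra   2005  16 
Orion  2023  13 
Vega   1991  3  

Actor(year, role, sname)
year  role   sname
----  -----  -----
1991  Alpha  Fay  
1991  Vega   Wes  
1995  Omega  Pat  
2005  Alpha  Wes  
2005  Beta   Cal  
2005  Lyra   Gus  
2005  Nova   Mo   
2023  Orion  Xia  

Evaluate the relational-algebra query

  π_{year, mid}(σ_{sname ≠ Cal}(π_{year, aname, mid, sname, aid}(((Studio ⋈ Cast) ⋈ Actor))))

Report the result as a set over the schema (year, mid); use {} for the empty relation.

{(1991, 13), (1991, 36), (1991, 8), (2005, 36), (2005, 38), (2023, 10), (2023, 11), (2023, 37)}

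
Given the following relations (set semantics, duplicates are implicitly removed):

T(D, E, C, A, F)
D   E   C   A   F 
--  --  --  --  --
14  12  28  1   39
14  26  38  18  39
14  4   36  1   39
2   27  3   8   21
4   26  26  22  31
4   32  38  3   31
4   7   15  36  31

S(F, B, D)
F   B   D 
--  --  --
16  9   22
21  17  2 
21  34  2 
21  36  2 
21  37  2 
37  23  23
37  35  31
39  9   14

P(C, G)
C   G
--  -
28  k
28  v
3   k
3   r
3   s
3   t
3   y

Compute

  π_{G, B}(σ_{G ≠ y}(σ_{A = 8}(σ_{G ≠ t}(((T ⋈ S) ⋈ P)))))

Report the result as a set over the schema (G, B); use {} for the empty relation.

T ⋈ S (natural join on D, F): {(14, 12, 28, 1, 39, 9), (14, 26, 38, 18, 39, 9), (14, 4, 36, 1, 39, 9), (2, 27, 3, 8, 21, 17), (2, 27, 3, 8, 21, 34), (2, 27, 3, 8, 21, 36), (2, 27, 3, 8, 21, 37)}
(T ⋈ S) ⋈ P (natural join on C): {(14, 12, 28, 1, 39, 9, k), (14, 12, 28, 1, 39, 9, v), (2, 27, 3, 8, 21, 17, k), (2, 27, 3, 8, 21, 17, r), (2, 27, 3, 8, 21, 17, s), (2, 27, 3, 8, 21, 17, t), (2, 27, 3, 8, 21, 17, y), (2, 27, 3, 8, 21, 34, k), (2, 27, 3, 8, 21, 34, r), (2, 27, 3, 8, 21, 34, s), (2, 27, 3, 8, 21, 34, t), (2, 27, 3, 8, 21, 34, y), (2, 27, 3, 8, 21, 36, k), (2, 27, 3, 8, 21, 36, r), (2, 27, 3, 8, 21, 36, s), (2, 27, 3, 8, 21, 36, t), (2, 27, 3, 8, 21, 36, y), (2, 27, 3, 8, 21, 37, k), (2, 27, 3, 8, 21, 37, r), (2, 27, 3, 8, 21, 37, s), (2, 27, 3, 8, 21, 37, t), (2, 27, 3, 8, 21, 37, y)}
Apply σ_{G ≠ t}; surviving tuples: {(14, 12, 28, 1, 39, 9, k), (14, 12, 28, 1, 39, 9, v), (2, 27, 3, 8, 21, 17, k), (2, 27, 3, 8, 21, 17, r), (2, 27, 3, 8, 21, 17, s), (2, 27, 3, 8, 21, 17, y), (2, 27, 3, 8, 21, 34, k), (2, 27, 3, 8, 21, 34, r), (2, 27, 3, 8, 21, 34, s), (2, 27, 3, 8, 21, 34, y), (2, 27, 3, 8, 21, 36, k), (2, 27, 3, 8, 21, 36, r), (2, 27, 3, 8, 21, 36, s), (2, 27, 3, 8, 21, 36, y), (2, 27, 3, 8, 21, 37, k), (2, 27, 3, 8, 21, 37, r), (2, 27, 3, 8, 21, 37, s), (2, 27, 3, 8, 21, 37, y)}
Apply σ_{A = 8}; surviving tuples: {(2, 27, 3, 8, 21, 17, k), (2, 27, 3, 8, 21, 17, r), (2, 27, 3, 8, 21, 17, s), (2, 27, 3, 8, 21, 17, y), (2, 27, 3, 8, 21, 34, k), (2, 27, 3, 8, 21, 34, r), (2, 27, 3, 8, 21, 34, s), (2, 27, 3, 8, 21, 34, y), (2, 27, 3, 8, 21, 36, k), (2, 27, 3, 8, 21, 36, r), (2, 27, 3, 8, 21, 36, s), (2, 27, 3, 8, 21, 36, y), (2, 27, 3, 8, 21, 37, k), (2, 27, 3, 8, 21, 37, r), (2, 27, 3, 8, 21, 37, s), (2, 27, 3, 8, 21, 37, y)}
Apply σ_{G ≠ y}; surviving tuples: {(2, 27, 3, 8, 21, 17, k), (2, 27, 3, 8, 21, 17, r), (2, 27, 3, 8, 21, 17, s), (2, 27, 3, 8, 21, 34, k), (2, 27, 3, 8, 21, 34, r), (2, 27, 3, 8, 21, 34, s), (2, 27, 3, 8, 21, 36, k), (2, 27, 3, 8, 21, 36, r), (2, 27, 3, 8, 21, 36, s), (2, 27, 3, 8, 21, 37, k), (2, 27, 3, 8, 21, 37, r), (2, 27, 3, 8, 21, 37, s)}
Keep only column(s) G, B: {(k, 17), (k, 34), (k, 36), (k, 37), (r, 17), (r, 34), (r, 36), (r, 37), (s, 17), (s, 34), (s, 36), (s, 37)}

{(k, 17), (k, 34), (k, 36), (k, 37), (r, 17), (r, 34), (r, 36), (r, 37), (s, 17), (s, 34), (s, 36), (s, 37)}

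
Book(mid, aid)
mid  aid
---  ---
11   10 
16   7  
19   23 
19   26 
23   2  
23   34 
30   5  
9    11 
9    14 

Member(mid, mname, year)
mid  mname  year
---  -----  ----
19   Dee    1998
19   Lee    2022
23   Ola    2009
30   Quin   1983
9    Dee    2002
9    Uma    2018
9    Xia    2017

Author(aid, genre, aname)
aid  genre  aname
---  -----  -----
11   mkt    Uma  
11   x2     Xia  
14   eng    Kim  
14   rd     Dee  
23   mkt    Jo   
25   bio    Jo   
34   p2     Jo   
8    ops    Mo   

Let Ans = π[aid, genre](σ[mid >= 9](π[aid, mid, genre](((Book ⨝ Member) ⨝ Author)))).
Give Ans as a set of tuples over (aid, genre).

Joining Book and Member on mid yields {(19, 23, Dee, 1998), (19, 23, Lee, 2022), (19, 26, Dee, 1998), (19, 26, Lee, 2022), (23, 2, Ola, 2009), (23, 34, Ola, 2009), (30, 5, Quin, 1983), (9, 11, Dee, 2002), (9, 11, Uma, 2018), (9, 11, Xia, 2017), (9, 14, Dee, 2002), (9, 14, Uma, 2018), (9, 14, Xia, 2017)}.
Joining (Book ⨝ Member) and Author on aid yields {(19, 23, Dee, 1998, mkt, Jo), (19, 23, Lee, 2022, mkt, Jo), (23, 34, Ola, 2009, p2, Jo), (9, 11, Dee, 2002, mkt, Uma), (9, 11, Dee, 2002, x2, Xia), (9, 11, Uma, 2018, mkt, Uma), (9, 11, Uma, 2018, x2, Xia), (9, 11, Xia, 2017, mkt, Uma), (9, 11, Xia, 2017, x2, Xia), (9, 14, Dee, 2002, eng, Kim), (9, 14, Dee, 2002, rd, Dee), (9, 14, Uma, 2018, eng, Kim), (9, 14, Uma, 2018, rd, Dee), (9, 14, Xia, 2017, eng, Kim), (9, 14, Xia, 2017, rd, Dee)}.
π_{aid, mid, genre} gives {(11, 9, mkt), (11, 9, x2), (14, 9, eng), (14, 9, rd), (23, 19, mkt), (34, 23, p2)} (9 duplicate(s) eliminated).
Apply σ_{mid >= 9}; surviving tuples: {(11, 9, mkt), (11, 9, x2), (14, 9, eng), (14, 9, rd), (23, 19, mkt), (34, 23, p2)}
π_{aid, genre} gives {(11, mkt), (11, x2), (14, eng), (14, rd), (23, mkt), (34, p2)}.

{(11, mkt), (11, x2), (14, eng), (14, rd), (23, mkt), (34, p2)}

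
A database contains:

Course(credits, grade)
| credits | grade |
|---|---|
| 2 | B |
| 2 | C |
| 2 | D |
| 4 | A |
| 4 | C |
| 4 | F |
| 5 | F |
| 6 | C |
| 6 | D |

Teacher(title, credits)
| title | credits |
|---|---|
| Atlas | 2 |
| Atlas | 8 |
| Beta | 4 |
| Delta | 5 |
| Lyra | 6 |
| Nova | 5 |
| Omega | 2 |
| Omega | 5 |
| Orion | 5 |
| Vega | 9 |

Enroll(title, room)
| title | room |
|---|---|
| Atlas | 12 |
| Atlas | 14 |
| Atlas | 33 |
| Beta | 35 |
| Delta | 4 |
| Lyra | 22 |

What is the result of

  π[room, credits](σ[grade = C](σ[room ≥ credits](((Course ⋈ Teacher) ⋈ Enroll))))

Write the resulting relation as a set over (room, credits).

{(12, 2), (14, 2), (22, 6), (33, 2), (35, 4)}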